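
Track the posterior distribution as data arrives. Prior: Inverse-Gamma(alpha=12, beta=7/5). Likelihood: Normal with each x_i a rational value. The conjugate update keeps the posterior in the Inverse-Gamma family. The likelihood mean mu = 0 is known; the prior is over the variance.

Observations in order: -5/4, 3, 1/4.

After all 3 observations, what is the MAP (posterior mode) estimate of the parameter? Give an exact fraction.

obs 1: x=-5/4 → posterior Inverse-Gamma(25/2, 349/160)
obs 2: x=3 → posterior Inverse-Gamma(13, 1069/160)
obs 3: x=1/4 → posterior Inverse-Gamma(27/2, 537/80)

537/1160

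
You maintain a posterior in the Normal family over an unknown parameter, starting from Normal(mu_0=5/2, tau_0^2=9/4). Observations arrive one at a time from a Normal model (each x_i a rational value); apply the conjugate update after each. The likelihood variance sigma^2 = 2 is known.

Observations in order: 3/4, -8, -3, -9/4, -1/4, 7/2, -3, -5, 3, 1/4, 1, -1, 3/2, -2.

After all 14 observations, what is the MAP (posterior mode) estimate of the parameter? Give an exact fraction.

obs 1: x=3/4 → posterior Normal(107/68, 18/17)
obs 2: x=-8 → posterior Normal(-181/104, 9/13)
obs 3: x=-3 → posterior Normal(-289/140, 18/35)
obs 4: x=-9/4 → posterior Normal(-185/88, 9/22)
obs 5: x=-1/4 → posterior Normal(-379/212, 18/53)
obs 6: x=7/2 → posterior Normal(-253/248, 9/31)
obs 7: x=-3 → posterior Normal(-361/284, 18/71)
obs 8: x=-5 → posterior Normal(-541/320, 9/40)
obs 9: x=3 → posterior Normal(-433/356, 18/89)
obs 10: x=1/4 → posterior Normal(-53/49, 9/49)
obs 11: x=1 → posterior Normal(-97/107, 18/107)
obs 12: x=-1 → posterior Normal(-53/58, 9/58)
obs 13: x=3/2 → posterior Normal(-37/50, 18/125)
obs 14: x=-2 → posterior Normal(-221/268, 9/67)

-221/268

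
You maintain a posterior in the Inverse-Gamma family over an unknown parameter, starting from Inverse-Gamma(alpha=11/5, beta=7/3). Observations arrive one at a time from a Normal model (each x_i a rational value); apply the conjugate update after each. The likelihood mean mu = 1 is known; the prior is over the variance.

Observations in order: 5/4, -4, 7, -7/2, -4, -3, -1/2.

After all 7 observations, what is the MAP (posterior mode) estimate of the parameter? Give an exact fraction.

31015/3216

obs 1: x=5/4 → posterior Inverse-Gamma(27/10, 227/96)
obs 2: x=-4 → posterior Inverse-Gamma(16/5, 1427/96)
obs 3: x=7 → posterior Inverse-Gamma(37/10, 3155/96)
obs 4: x=-7/2 → posterior Inverse-Gamma(21/5, 4127/96)
obs 5: x=-4 → posterior Inverse-Gamma(47/10, 5327/96)
obs 6: x=-3 → posterior Inverse-Gamma(26/5, 6095/96)
obs 7: x=-1/2 → posterior Inverse-Gamma(57/10, 6203/96)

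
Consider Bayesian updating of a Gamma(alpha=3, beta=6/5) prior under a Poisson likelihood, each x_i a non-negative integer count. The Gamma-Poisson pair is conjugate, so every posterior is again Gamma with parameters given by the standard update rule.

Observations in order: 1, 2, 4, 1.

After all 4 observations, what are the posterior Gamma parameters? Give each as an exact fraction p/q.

alpha=11, beta=26/5

obs 1: x=1 → posterior Gamma(4, 11/5)
obs 2: x=2 → posterior Gamma(6, 16/5)
obs 3: x=4 → posterior Gamma(10, 21/5)
obs 4: x=1 → posterior Gamma(11, 26/5)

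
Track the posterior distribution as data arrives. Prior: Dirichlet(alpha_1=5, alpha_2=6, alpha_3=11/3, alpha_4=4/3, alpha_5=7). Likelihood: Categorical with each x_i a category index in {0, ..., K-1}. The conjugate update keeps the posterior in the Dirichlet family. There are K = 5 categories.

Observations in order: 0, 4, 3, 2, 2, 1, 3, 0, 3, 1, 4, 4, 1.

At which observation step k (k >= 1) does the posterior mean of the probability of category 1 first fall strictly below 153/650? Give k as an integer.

k = 3

obs 1: x=0 → posterior Dirichlet(6, 6, 11/3, 4/3, 7)
obs 2: x=4 → posterior Dirichlet(6, 6, 11/3, 4/3, 8)
obs 3: x=3 → posterior Dirichlet(6, 6, 11/3, 7/3, 8)
obs 4: x=2 → posterior Dirichlet(6, 6, 14/3, 7/3, 8)
obs 5: x=2 → posterior Dirichlet(6, 6, 17/3, 7/3, 8)
obs 6: x=1 → posterior Dirichlet(6, 7, 17/3, 7/3, 8)
obs 7: x=3 → posterior Dirichlet(6, 7, 17/3, 10/3, 8)
obs 8: x=0 → posterior Dirichlet(7, 7, 17/3, 10/3, 8)
obs 9: x=3 → posterior Dirichlet(7, 7, 17/3, 13/3, 8)
obs 10: x=1 → posterior Dirichlet(7, 8, 17/3, 13/3, 8)
obs 11: x=4 → posterior Dirichlet(7, 8, 17/3, 13/3, 9)
obs 12: x=4 → posterior Dirichlet(7, 8, 17/3, 13/3, 10)
obs 13: x=1 → posterior Dirichlet(7, 9, 17/3, 13/3, 10)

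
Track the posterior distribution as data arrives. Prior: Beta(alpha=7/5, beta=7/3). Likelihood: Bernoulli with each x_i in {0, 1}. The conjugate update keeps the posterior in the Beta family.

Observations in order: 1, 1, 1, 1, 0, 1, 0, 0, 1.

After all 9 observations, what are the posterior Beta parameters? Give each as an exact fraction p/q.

alpha=37/5, beta=16/3

obs 1: x=1 → posterior Beta(12/5, 7/3)
obs 2: x=1 → posterior Beta(17/5, 7/3)
obs 3: x=1 → posterior Beta(22/5, 7/3)
obs 4: x=1 → posterior Beta(27/5, 7/3)
obs 5: x=0 → posterior Beta(27/5, 10/3)
obs 6: x=1 → posterior Beta(32/5, 10/3)
obs 7: x=0 → posterior Beta(32/5, 13/3)
obs 8: x=0 → posterior Beta(32/5, 16/3)
obs 9: x=1 → posterior Beta(37/5, 16/3)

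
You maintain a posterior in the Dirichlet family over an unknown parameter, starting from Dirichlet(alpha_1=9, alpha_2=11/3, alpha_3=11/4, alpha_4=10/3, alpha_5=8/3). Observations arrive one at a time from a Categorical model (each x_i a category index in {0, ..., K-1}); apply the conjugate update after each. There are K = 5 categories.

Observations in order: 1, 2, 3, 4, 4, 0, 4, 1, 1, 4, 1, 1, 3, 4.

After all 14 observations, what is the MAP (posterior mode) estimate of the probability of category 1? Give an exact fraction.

obs 1: x=1 → posterior Dirichlet(9, 14/3, 11/4, 10/3, 8/3)
obs 2: x=2 → posterior Dirichlet(9, 14/3, 15/4, 10/3, 8/3)
obs 3: x=3 → posterior Dirichlet(9, 14/3, 15/4, 13/3, 8/3)
obs 4: x=4 → posterior Dirichlet(9, 14/3, 15/4, 13/3, 11/3)
obs 5: x=4 → posterior Dirichlet(9, 14/3, 15/4, 13/3, 14/3)
obs 6: x=0 → posterior Dirichlet(10, 14/3, 15/4, 13/3, 14/3)
obs 7: x=4 → posterior Dirichlet(10, 14/3, 15/4, 13/3, 17/3)
obs 8: x=1 → posterior Dirichlet(10, 17/3, 15/4, 13/3, 17/3)
obs 9: x=1 → posterior Dirichlet(10, 20/3, 15/4, 13/3, 17/3)
obs 10: x=4 → posterior Dirichlet(10, 20/3, 15/4, 13/3, 20/3)
obs 11: x=1 → posterior Dirichlet(10, 23/3, 15/4, 13/3, 20/3)
obs 12: x=1 → posterior Dirichlet(10, 26/3, 15/4, 13/3, 20/3)
obs 13: x=3 → posterior Dirichlet(10, 26/3, 15/4, 16/3, 20/3)
obs 14: x=4 → posterior Dirichlet(10, 26/3, 15/4, 16/3, 23/3)

92/365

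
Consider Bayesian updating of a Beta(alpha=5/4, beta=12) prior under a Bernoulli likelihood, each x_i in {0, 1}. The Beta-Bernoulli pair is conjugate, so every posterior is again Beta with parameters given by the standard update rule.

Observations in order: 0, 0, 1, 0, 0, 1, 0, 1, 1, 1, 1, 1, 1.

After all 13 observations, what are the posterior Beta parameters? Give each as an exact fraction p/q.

obs 1: x=0 → posterior Beta(5/4, 13)
obs 2: x=0 → posterior Beta(5/4, 14)
obs 3: x=1 → posterior Beta(9/4, 14)
obs 4: x=0 → posterior Beta(9/4, 15)
obs 5: x=0 → posterior Beta(9/4, 16)
obs 6: x=1 → posterior Beta(13/4, 16)
obs 7: x=0 → posterior Beta(13/4, 17)
obs 8: x=1 → posterior Beta(17/4, 17)
obs 9: x=1 → posterior Beta(21/4, 17)
obs 10: x=1 → posterior Beta(25/4, 17)
obs 11: x=1 → posterior Beta(29/4, 17)
obs 12: x=1 → posterior Beta(33/4, 17)
obs 13: x=1 → posterior Beta(37/4, 17)

alpha=37/4, beta=17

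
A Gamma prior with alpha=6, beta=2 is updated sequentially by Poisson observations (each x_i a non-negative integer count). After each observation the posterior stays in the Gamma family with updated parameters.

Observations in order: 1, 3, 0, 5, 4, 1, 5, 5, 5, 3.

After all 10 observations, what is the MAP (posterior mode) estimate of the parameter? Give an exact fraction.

37/12

obs 1: x=1 → posterior Gamma(7, 3)
obs 2: x=3 → posterior Gamma(10, 4)
obs 3: x=0 → posterior Gamma(10, 5)
obs 4: x=5 → posterior Gamma(15, 6)
obs 5: x=4 → posterior Gamma(19, 7)
obs 6: x=1 → posterior Gamma(20, 8)
obs 7: x=5 → posterior Gamma(25, 9)
obs 8: x=5 → posterior Gamma(30, 10)
obs 9: x=5 → posterior Gamma(35, 11)
obs 10: x=3 → posterior Gamma(38, 12)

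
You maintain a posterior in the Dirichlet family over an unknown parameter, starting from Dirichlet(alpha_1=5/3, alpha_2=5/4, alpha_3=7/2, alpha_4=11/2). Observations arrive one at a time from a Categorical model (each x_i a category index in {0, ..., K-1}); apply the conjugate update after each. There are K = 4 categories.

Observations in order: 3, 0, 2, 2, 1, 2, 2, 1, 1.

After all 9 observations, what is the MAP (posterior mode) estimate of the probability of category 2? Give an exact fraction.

78/203

obs 1: x=3 → posterior Dirichlet(5/3, 5/4, 7/2, 13/2)
obs 2: x=0 → posterior Dirichlet(8/3, 5/4, 7/2, 13/2)
obs 3: x=2 → posterior Dirichlet(8/3, 5/4, 9/2, 13/2)
obs 4: x=2 → posterior Dirichlet(8/3, 5/4, 11/2, 13/2)
obs 5: x=1 → posterior Dirichlet(8/3, 9/4, 11/2, 13/2)
obs 6: x=2 → posterior Dirichlet(8/3, 9/4, 13/2, 13/2)
obs 7: x=2 → posterior Dirichlet(8/3, 9/4, 15/2, 13/2)
obs 8: x=1 → posterior Dirichlet(8/3, 13/4, 15/2, 13/2)
obs 9: x=1 → posterior Dirichlet(8/3, 17/4, 15/2, 13/2)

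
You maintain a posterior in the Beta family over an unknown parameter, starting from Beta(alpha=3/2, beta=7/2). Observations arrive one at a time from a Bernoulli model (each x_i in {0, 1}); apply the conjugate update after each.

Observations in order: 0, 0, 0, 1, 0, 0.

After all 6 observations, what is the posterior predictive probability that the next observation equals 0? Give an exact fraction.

17/22

obs 1: x=0 → posterior Beta(3/2, 9/2)
obs 2: x=0 → posterior Beta(3/2, 11/2)
obs 3: x=0 → posterior Beta(3/2, 13/2)
obs 4: x=1 → posterior Beta(5/2, 13/2)
obs 5: x=0 → posterior Beta(5/2, 15/2)
obs 6: x=0 → posterior Beta(5/2, 17/2)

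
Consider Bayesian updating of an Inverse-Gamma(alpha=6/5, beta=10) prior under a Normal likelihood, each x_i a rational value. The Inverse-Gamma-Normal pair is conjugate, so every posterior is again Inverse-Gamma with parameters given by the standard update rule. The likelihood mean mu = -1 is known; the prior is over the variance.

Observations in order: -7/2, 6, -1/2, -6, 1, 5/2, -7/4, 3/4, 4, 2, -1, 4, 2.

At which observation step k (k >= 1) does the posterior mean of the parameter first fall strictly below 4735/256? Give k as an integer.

k = 6

obs 1: x=-7/2 → posterior Inverse-Gamma(17/10, 105/8)
obs 2: x=6 → posterior Inverse-Gamma(11/5, 301/8)
obs 3: x=-1/2 → posterior Inverse-Gamma(27/10, 151/4)
obs 4: x=-6 → posterior Inverse-Gamma(16/5, 201/4)
obs 5: x=1 → posterior Inverse-Gamma(37/10, 209/4)
obs 6: x=5/2 → posterior Inverse-Gamma(21/5, 467/8)
obs 7: x=-7/4 → posterior Inverse-Gamma(47/10, 1877/32)
obs 8: x=3/4 → posterior Inverse-Gamma(26/5, 963/16)
obs 9: x=4 → posterior Inverse-Gamma(57/10, 1163/16)
obs 10: x=2 → posterior Inverse-Gamma(31/5, 1235/16)
obs 11: x=-1 → posterior Inverse-Gamma(67/10, 1235/16)
obs 12: x=4 → posterior Inverse-Gamma(36/5, 1435/16)
obs 13: x=2 → posterior Inverse-Gamma(77/10, 1507/16)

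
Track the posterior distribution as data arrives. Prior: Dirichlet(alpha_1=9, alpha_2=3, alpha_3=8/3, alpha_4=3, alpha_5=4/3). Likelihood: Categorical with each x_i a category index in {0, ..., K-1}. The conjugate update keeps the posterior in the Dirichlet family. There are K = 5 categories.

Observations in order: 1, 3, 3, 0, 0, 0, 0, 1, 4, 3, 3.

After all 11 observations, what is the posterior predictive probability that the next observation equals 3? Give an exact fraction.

7/30

obs 1: x=1 → posterior Dirichlet(9, 4, 8/3, 3, 4/3)
obs 2: x=3 → posterior Dirichlet(9, 4, 8/3, 4, 4/3)
obs 3: x=3 → posterior Dirichlet(9, 4, 8/3, 5, 4/3)
obs 4: x=0 → posterior Dirichlet(10, 4, 8/3, 5, 4/3)
obs 5: x=0 → posterior Dirichlet(11, 4, 8/3, 5, 4/3)
obs 6: x=0 → posterior Dirichlet(12, 4, 8/3, 5, 4/3)
obs 7: x=0 → posterior Dirichlet(13, 4, 8/3, 5, 4/3)
obs 8: x=1 → posterior Dirichlet(13, 5, 8/3, 5, 4/3)
obs 9: x=4 → posterior Dirichlet(13, 5, 8/3, 5, 7/3)
obs 10: x=3 → posterior Dirichlet(13, 5, 8/3, 6, 7/3)
obs 11: x=3 → posterior Dirichlet(13, 5, 8/3, 7, 7/3)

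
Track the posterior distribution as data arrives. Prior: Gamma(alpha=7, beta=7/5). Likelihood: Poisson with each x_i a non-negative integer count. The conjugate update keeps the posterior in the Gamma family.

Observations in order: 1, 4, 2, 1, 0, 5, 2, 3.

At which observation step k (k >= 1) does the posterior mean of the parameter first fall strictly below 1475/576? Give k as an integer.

obs 1: x=1 → posterior Gamma(8, 12/5)
obs 2: x=4 → posterior Gamma(12, 17/5)
obs 3: x=2 → posterior Gamma(14, 22/5)
obs 4: x=1 → posterior Gamma(15, 27/5)
obs 5: x=0 → posterior Gamma(15, 32/5)
obs 6: x=5 → posterior Gamma(20, 37/5)
obs 7: x=2 → posterior Gamma(22, 42/5)
obs 8: x=3 → posterior Gamma(25, 47/5)

k = 5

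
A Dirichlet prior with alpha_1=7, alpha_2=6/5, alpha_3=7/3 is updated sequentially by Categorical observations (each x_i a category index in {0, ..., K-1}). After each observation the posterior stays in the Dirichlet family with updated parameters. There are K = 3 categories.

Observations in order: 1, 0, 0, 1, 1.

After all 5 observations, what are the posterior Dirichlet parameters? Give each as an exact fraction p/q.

alpha_1=9, alpha_2=21/5, alpha_3=7/3

obs 1: x=1 → posterior Dirichlet(7, 11/5, 7/3)
obs 2: x=0 → posterior Dirichlet(8, 11/5, 7/3)
obs 3: x=0 → posterior Dirichlet(9, 11/5, 7/3)
obs 4: x=1 → posterior Dirichlet(9, 16/5, 7/3)
obs 5: x=1 → posterior Dirichlet(9, 21/5, 7/3)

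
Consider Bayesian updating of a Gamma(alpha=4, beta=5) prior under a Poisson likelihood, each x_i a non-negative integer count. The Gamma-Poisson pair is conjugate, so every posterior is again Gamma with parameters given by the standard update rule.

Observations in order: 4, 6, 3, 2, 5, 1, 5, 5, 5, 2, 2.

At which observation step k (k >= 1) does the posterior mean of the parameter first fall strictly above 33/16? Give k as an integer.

obs 1: x=4 → posterior Gamma(8, 6)
obs 2: x=6 → posterior Gamma(14, 7)
obs 3: x=3 → posterior Gamma(17, 8)
obs 4: x=2 → posterior Gamma(19, 9)
obs 5: x=5 → posterior Gamma(24, 10)
obs 6: x=1 → posterior Gamma(25, 11)
obs 7: x=5 → posterior Gamma(30, 12)
obs 8: x=5 → posterior Gamma(35, 13)
obs 9: x=5 → posterior Gamma(40, 14)
obs 10: x=2 → posterior Gamma(42, 15)
obs 11: x=2 → posterior Gamma(44, 16)

k = 3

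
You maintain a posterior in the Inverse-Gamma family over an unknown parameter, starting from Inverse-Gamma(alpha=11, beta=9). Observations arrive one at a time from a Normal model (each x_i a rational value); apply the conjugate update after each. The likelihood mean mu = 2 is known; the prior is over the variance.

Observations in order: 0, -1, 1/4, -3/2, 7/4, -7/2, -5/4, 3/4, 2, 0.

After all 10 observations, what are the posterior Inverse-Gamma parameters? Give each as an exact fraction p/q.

alpha=16, beta=371/8

obs 1: x=0 → posterior Inverse-Gamma(23/2, 11)
obs 2: x=-1 → posterior Inverse-Gamma(12, 31/2)
obs 3: x=1/4 → posterior Inverse-Gamma(25/2, 545/32)
obs 4: x=-3/2 → posterior Inverse-Gamma(13, 741/32)
obs 5: x=7/4 → posterior Inverse-Gamma(27/2, 371/16)
obs 6: x=-7/2 → posterior Inverse-Gamma(14, 613/16)
obs 7: x=-5/4 → posterior Inverse-Gamma(29/2, 1395/32)
obs 8: x=3/4 → posterior Inverse-Gamma(15, 355/8)
obs 9: x=2 → posterior Inverse-Gamma(31/2, 355/8)
obs 10: x=0 → posterior Inverse-Gamma(16, 371/8)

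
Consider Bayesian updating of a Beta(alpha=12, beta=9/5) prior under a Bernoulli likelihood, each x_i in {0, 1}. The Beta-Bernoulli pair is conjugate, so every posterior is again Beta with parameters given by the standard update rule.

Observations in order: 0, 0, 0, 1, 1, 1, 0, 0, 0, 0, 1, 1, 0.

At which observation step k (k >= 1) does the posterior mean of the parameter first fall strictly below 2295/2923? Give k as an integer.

obs 1: x=0 → posterior Beta(12, 14/5)
obs 2: x=0 → posterior Beta(12, 19/5)
obs 3: x=0 → posterior Beta(12, 24/5)
obs 4: x=1 → posterior Beta(13, 24/5)
obs 5: x=1 → posterior Beta(14, 24/5)
obs 6: x=1 → posterior Beta(15, 24/5)
obs 7: x=0 → posterior Beta(15, 29/5)
obs 8: x=0 → posterior Beta(15, 34/5)
obs 9: x=0 → posterior Beta(15, 39/5)
obs 10: x=0 → posterior Beta(15, 44/5)
obs 11: x=1 → posterior Beta(16, 44/5)
obs 12: x=1 → posterior Beta(17, 44/5)
obs 13: x=0 → posterior Beta(17, 49/5)

k = 2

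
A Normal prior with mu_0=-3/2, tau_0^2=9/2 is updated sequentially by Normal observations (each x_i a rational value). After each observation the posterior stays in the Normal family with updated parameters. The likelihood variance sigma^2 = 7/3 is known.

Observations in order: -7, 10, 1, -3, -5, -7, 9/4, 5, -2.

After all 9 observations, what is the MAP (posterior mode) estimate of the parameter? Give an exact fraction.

-705/1028

obs 1: x=-7 → posterior Normal(-210/41, 63/41)
obs 2: x=10 → posterior Normal(15/17, 63/68)
obs 3: x=1 → posterior Normal(87/95, 63/95)
obs 4: x=-3 → posterior Normal(3/61, 63/122)
obs 5: x=-5 → posterior Normal(-129/149, 63/149)
obs 6: x=-7 → posterior Normal(-159/88, 63/176)
obs 7: x=9/4 → posterior Normal(-147/116, 9/29)
obs 8: x=5 → posterior Normal(-489/920, 63/230)
obs 9: x=-2 → posterior Normal(-705/1028, 63/257)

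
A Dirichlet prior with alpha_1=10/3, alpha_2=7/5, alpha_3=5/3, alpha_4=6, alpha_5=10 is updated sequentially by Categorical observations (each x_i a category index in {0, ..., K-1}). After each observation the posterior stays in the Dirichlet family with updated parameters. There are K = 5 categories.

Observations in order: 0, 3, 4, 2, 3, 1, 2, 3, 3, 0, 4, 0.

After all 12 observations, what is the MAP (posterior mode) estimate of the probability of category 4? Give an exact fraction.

obs 1: x=0 → posterior Dirichlet(13/3, 7/5, 5/3, 6, 10)
obs 2: x=3 → posterior Dirichlet(13/3, 7/5, 5/3, 7, 10)
obs 3: x=4 → posterior Dirichlet(13/3, 7/5, 5/3, 7, 11)
obs 4: x=2 → posterior Dirichlet(13/3, 7/5, 8/3, 7, 11)
obs 5: x=3 → posterior Dirichlet(13/3, 7/5, 8/3, 8, 11)
obs 6: x=1 → posterior Dirichlet(13/3, 12/5, 8/3, 8, 11)
obs 7: x=2 → posterior Dirichlet(13/3, 12/5, 11/3, 8, 11)
obs 8: x=3 → posterior Dirichlet(13/3, 12/5, 11/3, 9, 11)
obs 9: x=3 → posterior Dirichlet(13/3, 12/5, 11/3, 10, 11)
obs 10: x=0 → posterior Dirichlet(16/3, 12/5, 11/3, 10, 11)
obs 11: x=4 → posterior Dirichlet(16/3, 12/5, 11/3, 10, 12)
obs 12: x=0 → posterior Dirichlet(19/3, 12/5, 11/3, 10, 12)

55/147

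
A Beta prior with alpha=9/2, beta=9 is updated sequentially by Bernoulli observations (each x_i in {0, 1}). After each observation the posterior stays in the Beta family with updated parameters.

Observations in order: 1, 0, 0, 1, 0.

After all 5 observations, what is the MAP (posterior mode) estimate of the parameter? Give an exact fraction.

obs 1: x=1 → posterior Beta(11/2, 9)
obs 2: x=0 → posterior Beta(11/2, 10)
obs 3: x=0 → posterior Beta(11/2, 11)
obs 4: x=1 → posterior Beta(13/2, 11)
obs 5: x=0 → posterior Beta(13/2, 12)

1/3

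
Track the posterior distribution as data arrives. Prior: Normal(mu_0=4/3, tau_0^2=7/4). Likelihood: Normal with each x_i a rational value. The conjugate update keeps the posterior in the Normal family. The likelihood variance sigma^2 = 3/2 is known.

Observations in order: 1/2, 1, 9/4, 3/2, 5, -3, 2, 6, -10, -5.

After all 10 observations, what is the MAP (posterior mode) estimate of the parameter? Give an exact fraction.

obs 1: x=1/2 → posterior Normal(23/26, 21/26)
obs 2: x=1 → posterior Normal(37/40, 21/40)
obs 3: x=9/4 → posterior Normal(137/108, 7/18)
obs 4: x=3/2 → posterior Normal(179/136, 21/68)
obs 5: x=5 → posterior Normal(319/164, 21/82)
obs 6: x=-3 → posterior Normal(235/192, 7/32)
obs 7: x=2 → posterior Normal(291/220, 21/110)
obs 8: x=6 → posterior Normal(459/248, 21/124)
obs 9: x=-10 → posterior Normal(179/276, 7/46)
obs 10: x=-5 → posterior Normal(39/304, 21/152)

39/304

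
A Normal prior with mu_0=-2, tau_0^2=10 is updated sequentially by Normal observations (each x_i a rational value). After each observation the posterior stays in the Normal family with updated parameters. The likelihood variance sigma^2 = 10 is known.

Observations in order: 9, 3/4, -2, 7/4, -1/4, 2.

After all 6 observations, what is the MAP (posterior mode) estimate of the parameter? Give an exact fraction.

obs 1: x=9 → posterior Normal(7/2, 5)
obs 2: x=3/4 → posterior Normal(31/12, 10/3)
obs 3: x=-2 → posterior Normal(23/16, 5/2)
obs 4: x=7/4 → posterior Normal(3/2, 2)
obs 5: x=-1/4 → posterior Normal(29/24, 5/3)
obs 6: x=2 → posterior Normal(37/28, 10/7)

37/28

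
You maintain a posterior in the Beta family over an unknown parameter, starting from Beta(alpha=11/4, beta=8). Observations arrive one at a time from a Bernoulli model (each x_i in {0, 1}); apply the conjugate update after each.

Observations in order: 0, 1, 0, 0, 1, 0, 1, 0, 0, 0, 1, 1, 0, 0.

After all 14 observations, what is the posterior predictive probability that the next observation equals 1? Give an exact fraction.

obs 1: x=0 → posterior Beta(11/4, 9)
obs 2: x=1 → posterior Beta(15/4, 9)
obs 3: x=0 → posterior Beta(15/4, 10)
obs 4: x=0 → posterior Beta(15/4, 11)
obs 5: x=1 → posterior Beta(19/4, 11)
obs 6: x=0 → posterior Beta(19/4, 12)
obs 7: x=1 → posterior Beta(23/4, 12)
obs 8: x=0 → posterior Beta(23/4, 13)
obs 9: x=0 → posterior Beta(23/4, 14)
obs 10: x=0 → posterior Beta(23/4, 15)
obs 11: x=1 → posterior Beta(27/4, 15)
obs 12: x=1 → posterior Beta(31/4, 15)
obs 13: x=0 → posterior Beta(31/4, 16)
obs 14: x=0 → posterior Beta(31/4, 17)

31/99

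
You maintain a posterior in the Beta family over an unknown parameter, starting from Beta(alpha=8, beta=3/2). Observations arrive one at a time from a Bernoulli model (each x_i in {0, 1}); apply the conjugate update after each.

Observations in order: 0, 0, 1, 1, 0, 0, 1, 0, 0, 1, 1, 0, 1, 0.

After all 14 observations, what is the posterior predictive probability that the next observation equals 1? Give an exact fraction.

obs 1: x=0 → posterior Beta(8, 5/2)
obs 2: x=0 → posterior Beta(8, 7/2)
obs 3: x=1 → posterior Beta(9, 7/2)
obs 4: x=1 → posterior Beta(10, 7/2)
obs 5: x=0 → posterior Beta(10, 9/2)
obs 6: x=0 → posterior Beta(10, 11/2)
obs 7: x=1 → posterior Beta(11, 11/2)
obs 8: x=0 → posterior Beta(11, 13/2)
obs 9: x=0 → posterior Beta(11, 15/2)
obs 10: x=1 → posterior Beta(12, 15/2)
obs 11: x=1 → posterior Beta(13, 15/2)
obs 12: x=0 → posterior Beta(13, 17/2)
obs 13: x=1 → posterior Beta(14, 17/2)
obs 14: x=0 → posterior Beta(14, 19/2)

28/47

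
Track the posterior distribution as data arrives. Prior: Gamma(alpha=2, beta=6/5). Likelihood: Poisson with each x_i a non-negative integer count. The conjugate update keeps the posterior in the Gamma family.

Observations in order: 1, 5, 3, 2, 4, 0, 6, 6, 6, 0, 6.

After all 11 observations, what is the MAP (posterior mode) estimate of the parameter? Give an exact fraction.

obs 1: x=1 → posterior Gamma(3, 11/5)
obs 2: x=5 → posterior Gamma(8, 16/5)
obs 3: x=3 → posterior Gamma(11, 21/5)
obs 4: x=2 → posterior Gamma(13, 26/5)
obs 5: x=4 → posterior Gamma(17, 31/5)
obs 6: x=0 → posterior Gamma(17, 36/5)
obs 7: x=6 → posterior Gamma(23, 41/5)
obs 8: x=6 → posterior Gamma(29, 46/5)
obs 9: x=6 → posterior Gamma(35, 51/5)
obs 10: x=0 → posterior Gamma(35, 56/5)
obs 11: x=6 → posterior Gamma(41, 61/5)

200/61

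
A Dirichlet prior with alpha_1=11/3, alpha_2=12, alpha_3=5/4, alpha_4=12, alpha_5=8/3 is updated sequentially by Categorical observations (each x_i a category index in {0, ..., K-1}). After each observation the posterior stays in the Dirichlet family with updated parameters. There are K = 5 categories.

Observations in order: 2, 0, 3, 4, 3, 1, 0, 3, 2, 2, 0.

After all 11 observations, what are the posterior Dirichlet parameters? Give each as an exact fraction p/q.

obs 1: x=2 → posterior Dirichlet(11/3, 12, 9/4, 12, 8/3)
obs 2: x=0 → posterior Dirichlet(14/3, 12, 9/4, 12, 8/3)
obs 3: x=3 → posterior Dirichlet(14/3, 12, 9/4, 13, 8/3)
obs 4: x=4 → posterior Dirichlet(14/3, 12, 9/4, 13, 11/3)
obs 5: x=3 → posterior Dirichlet(14/3, 12, 9/4, 14, 11/3)
obs 6: x=1 → posterior Dirichlet(14/3, 13, 9/4, 14, 11/3)
obs 7: x=0 → posterior Dirichlet(17/3, 13, 9/4, 14, 11/3)
obs 8: x=3 → posterior Dirichlet(17/3, 13, 9/4, 15, 11/3)
obs 9: x=2 → posterior Dirichlet(17/3, 13, 13/4, 15, 11/3)
obs 10: x=2 → posterior Dirichlet(17/3, 13, 17/4, 15, 11/3)
obs 11: x=0 → posterior Dirichlet(20/3, 13, 17/4, 15, 11/3)

alpha_1=20/3, alpha_2=13, alpha_3=17/4, alpha_4=15, alpha_5=11/3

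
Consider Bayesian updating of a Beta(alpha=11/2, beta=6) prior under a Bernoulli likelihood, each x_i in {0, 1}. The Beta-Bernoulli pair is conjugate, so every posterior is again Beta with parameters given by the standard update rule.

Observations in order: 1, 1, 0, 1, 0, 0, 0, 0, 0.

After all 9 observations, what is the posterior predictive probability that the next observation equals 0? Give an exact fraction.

24/41

obs 1: x=1 → posterior Beta(13/2, 6)
obs 2: x=1 → posterior Beta(15/2, 6)
obs 3: x=0 → posterior Beta(15/2, 7)
obs 4: x=1 → posterior Beta(17/2, 7)
obs 5: x=0 → posterior Beta(17/2, 8)
obs 6: x=0 → posterior Beta(17/2, 9)
obs 7: x=0 → posterior Beta(17/2, 10)
obs 8: x=0 → posterior Beta(17/2, 11)
obs 9: x=0 → posterior Beta(17/2, 12)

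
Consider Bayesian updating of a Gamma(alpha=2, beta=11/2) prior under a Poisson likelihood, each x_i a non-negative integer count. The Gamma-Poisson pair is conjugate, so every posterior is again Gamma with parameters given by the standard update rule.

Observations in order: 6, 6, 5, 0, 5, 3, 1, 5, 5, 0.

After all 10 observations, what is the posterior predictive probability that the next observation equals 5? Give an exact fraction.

obs 1: x=6 → posterior Gamma(8, 13/2)
obs 2: x=6 → posterior Gamma(14, 15/2)
obs 3: x=5 → posterior Gamma(19, 17/2)
obs 4: x=0 → posterior Gamma(19, 19/2)
obs 5: x=5 → posterior Gamma(24, 21/2)
obs 6: x=3 → posterior Gamma(27, 23/2)
obs 7: x=1 → posterior Gamma(28, 25/2)
obs 8: x=5 → posterior Gamma(33, 27/2)
obs 9: x=5 → posterior Gamma(38, 29/2)
obs 10: x=0 → posterior Gamma(38, 31/2)

4261212431485303382823961430228893711432162482276493041844819072/65914074728355122310774725989407248385675524217842382709032760779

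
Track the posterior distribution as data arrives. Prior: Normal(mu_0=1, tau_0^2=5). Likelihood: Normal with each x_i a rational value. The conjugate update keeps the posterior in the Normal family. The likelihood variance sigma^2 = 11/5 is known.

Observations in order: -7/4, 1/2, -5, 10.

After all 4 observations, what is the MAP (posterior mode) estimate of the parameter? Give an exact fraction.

obs 1: x=-7/4 → posterior Normal(-131/144, 55/36)
obs 2: x=1/2 → posterior Normal(-81/244, 55/61)
obs 3: x=-5 → posterior Normal(-581/344, 55/86)
obs 4: x=10 → posterior Normal(419/444, 55/111)

419/444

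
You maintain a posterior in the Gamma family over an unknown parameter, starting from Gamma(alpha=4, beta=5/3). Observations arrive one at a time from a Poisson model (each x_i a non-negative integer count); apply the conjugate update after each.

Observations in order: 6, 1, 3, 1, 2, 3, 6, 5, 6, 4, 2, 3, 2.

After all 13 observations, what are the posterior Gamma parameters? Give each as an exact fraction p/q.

alpha=48, beta=44/3

obs 1: x=6 → posterior Gamma(10, 8/3)
obs 2: x=1 → posterior Gamma(11, 11/3)
obs 3: x=3 → posterior Gamma(14, 14/3)
obs 4: x=1 → posterior Gamma(15, 17/3)
obs 5: x=2 → posterior Gamma(17, 20/3)
obs 6: x=3 → posterior Gamma(20, 23/3)
obs 7: x=6 → posterior Gamma(26, 26/3)
obs 8: x=5 → posterior Gamma(31, 29/3)
obs 9: x=6 → posterior Gamma(37, 32/3)
obs 10: x=4 → posterior Gamma(41, 35/3)
obs 11: x=2 → posterior Gamma(43, 38/3)
obs 12: x=3 → posterior Gamma(46, 41/3)
obs 13: x=2 → posterior Gamma(48, 44/3)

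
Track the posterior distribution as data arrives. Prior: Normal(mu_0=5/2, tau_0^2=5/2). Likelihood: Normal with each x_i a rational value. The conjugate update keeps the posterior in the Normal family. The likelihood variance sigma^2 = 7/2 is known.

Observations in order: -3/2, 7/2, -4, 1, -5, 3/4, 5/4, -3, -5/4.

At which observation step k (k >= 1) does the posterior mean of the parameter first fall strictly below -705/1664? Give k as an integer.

k = 9

obs 1: x=-3/2 → posterior Normal(5/6, 35/24)
obs 2: x=7/2 → posterior Normal(55/34, 35/34)
obs 3: x=-4 → posterior Normal(15/44, 35/44)
obs 4: x=1 → posterior Normal(25/54, 35/54)
obs 5: x=-5 → posterior Normal(-25/64, 35/64)
obs 6: x=3/4 → posterior Normal(-35/148, 35/74)
obs 7: x=5/4 → posterior Normal(-5/84, 5/12)
obs 8: x=-3 → posterior Normal(-35/94, 35/94)
obs 9: x=-5/4 → posterior Normal(-95/208, 35/104)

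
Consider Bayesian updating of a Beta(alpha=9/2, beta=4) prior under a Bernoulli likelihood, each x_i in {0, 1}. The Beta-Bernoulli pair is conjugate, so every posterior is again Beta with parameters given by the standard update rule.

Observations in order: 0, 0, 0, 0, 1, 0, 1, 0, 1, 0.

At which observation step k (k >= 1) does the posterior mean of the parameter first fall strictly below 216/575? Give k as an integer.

k = 4

obs 1: x=0 → posterior Beta(9/2, 5)
obs 2: x=0 → posterior Beta(9/2, 6)
obs 3: x=0 → posterior Beta(9/2, 7)
obs 4: x=0 → posterior Beta(9/2, 8)
obs 5: x=1 → posterior Beta(11/2, 8)
obs 6: x=0 → posterior Beta(11/2, 9)
obs 7: x=1 → posterior Beta(13/2, 9)
obs 8: x=0 → posterior Beta(13/2, 10)
obs 9: x=1 → posterior Beta(15/2, 10)
obs 10: x=0 → posterior Beta(15/2, 11)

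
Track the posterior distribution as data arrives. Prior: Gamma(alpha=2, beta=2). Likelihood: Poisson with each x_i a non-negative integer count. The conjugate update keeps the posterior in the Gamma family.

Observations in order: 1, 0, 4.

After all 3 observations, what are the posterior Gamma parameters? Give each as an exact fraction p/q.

obs 1: x=1 → posterior Gamma(3, 3)
obs 2: x=0 → posterior Gamma(3, 4)
obs 3: x=4 → posterior Gamma(7, 5)

alpha=7, beta=5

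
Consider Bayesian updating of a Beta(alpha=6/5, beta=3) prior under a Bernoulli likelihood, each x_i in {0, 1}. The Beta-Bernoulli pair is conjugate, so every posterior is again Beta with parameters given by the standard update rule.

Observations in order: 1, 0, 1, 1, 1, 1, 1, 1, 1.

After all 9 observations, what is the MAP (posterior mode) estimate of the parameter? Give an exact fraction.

41/56

obs 1: x=1 → posterior Beta(11/5, 3)
obs 2: x=0 → posterior Beta(11/5, 4)
obs 3: x=1 → posterior Beta(16/5, 4)
obs 4: x=1 → posterior Beta(21/5, 4)
obs 5: x=1 → posterior Beta(26/5, 4)
obs 6: x=1 → posterior Beta(31/5, 4)
obs 7: x=1 → posterior Beta(36/5, 4)
obs 8: x=1 → posterior Beta(41/5, 4)
obs 9: x=1 → posterior Beta(46/5, 4)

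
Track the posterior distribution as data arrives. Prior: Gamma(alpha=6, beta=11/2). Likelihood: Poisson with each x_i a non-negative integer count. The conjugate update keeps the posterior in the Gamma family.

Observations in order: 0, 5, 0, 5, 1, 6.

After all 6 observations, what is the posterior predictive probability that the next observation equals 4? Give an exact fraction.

199784317822544822344708954888305056/2220446049250313080847263336181640625

obs 1: x=0 → posterior Gamma(6, 13/2)
obs 2: x=5 → posterior Gamma(11, 15/2)
obs 3: x=0 → posterior Gamma(11, 17/2)
obs 4: x=5 → posterior Gamma(16, 19/2)
obs 5: x=1 → posterior Gamma(17, 21/2)
obs 6: x=6 → posterior Gamma(23, 23/2)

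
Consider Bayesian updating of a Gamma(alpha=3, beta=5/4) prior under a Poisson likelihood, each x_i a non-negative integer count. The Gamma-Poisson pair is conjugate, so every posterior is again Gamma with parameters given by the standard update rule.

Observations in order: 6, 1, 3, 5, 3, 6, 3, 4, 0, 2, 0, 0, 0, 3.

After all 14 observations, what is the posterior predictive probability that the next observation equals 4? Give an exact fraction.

obs 1: x=6 → posterior Gamma(9, 9/4)
obs 2: x=1 → posterior Gamma(10, 13/4)
obs 3: x=3 → posterior Gamma(13, 17/4)
obs 4: x=5 → posterior Gamma(18, 21/4)
obs 5: x=3 → posterior Gamma(21, 25/4)
obs 6: x=6 → posterior Gamma(27, 29/4)
obs 7: x=3 → posterior Gamma(30, 33/4)
obs 8: x=4 → posterior Gamma(34, 37/4)
obs 9: x=0 → posterior Gamma(34, 41/4)
obs 10: x=2 → posterior Gamma(36, 45/4)
obs 11: x=0 → posterior Gamma(36, 49/4)
obs 12: x=0 → posterior Gamma(36, 53/4)
obs 13: x=0 → posterior Gamma(36, 57/4)
obs 14: x=3 → posterior Gamma(39, 61/4)

1871270959841273468187341387172282031575678965848420285035215774277244518912/13879089584926490343185975762341169333010310440158718847669661045074462890625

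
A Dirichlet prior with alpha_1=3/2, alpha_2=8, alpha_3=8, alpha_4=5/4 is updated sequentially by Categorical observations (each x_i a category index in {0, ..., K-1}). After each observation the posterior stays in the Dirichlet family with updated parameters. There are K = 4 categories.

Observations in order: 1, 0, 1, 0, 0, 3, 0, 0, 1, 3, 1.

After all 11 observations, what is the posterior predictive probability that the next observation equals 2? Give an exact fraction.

32/119

obs 1: x=1 → posterior Dirichlet(3/2, 9, 8, 5/4)
obs 2: x=0 → posterior Dirichlet(5/2, 9, 8, 5/4)
obs 3: x=1 → posterior Dirichlet(5/2, 10, 8, 5/4)
obs 4: x=0 → posterior Dirichlet(7/2, 10, 8, 5/4)
obs 5: x=0 → posterior Dirichlet(9/2, 10, 8, 5/4)
obs 6: x=3 → posterior Dirichlet(9/2, 10, 8, 9/4)
obs 7: x=0 → posterior Dirichlet(11/2, 10, 8, 9/4)
obs 8: x=0 → posterior Dirichlet(13/2, 10, 8, 9/4)
obs 9: x=1 → posterior Dirichlet(13/2, 11, 8, 9/4)
obs 10: x=3 → posterior Dirichlet(13/2, 11, 8, 13/4)
obs 11: x=1 → posterior Dirichlet(13/2, 12, 8, 13/4)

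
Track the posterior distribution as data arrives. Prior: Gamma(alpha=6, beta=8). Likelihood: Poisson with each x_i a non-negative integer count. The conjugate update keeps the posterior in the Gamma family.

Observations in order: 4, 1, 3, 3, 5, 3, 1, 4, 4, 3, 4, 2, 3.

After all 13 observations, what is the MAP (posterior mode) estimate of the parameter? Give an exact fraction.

15/7

obs 1: x=4 → posterior Gamma(10, 9)
obs 2: x=1 → posterior Gamma(11, 10)
obs 3: x=3 → posterior Gamma(14, 11)
obs 4: x=3 → posterior Gamma(17, 12)
obs 5: x=5 → posterior Gamma(22, 13)
obs 6: x=3 → posterior Gamma(25, 14)
obs 7: x=1 → posterior Gamma(26, 15)
obs 8: x=4 → posterior Gamma(30, 16)
obs 9: x=4 → posterior Gamma(34, 17)
obs 10: x=3 → posterior Gamma(37, 18)
obs 11: x=4 → posterior Gamma(41, 19)
obs 12: x=2 → posterior Gamma(43, 20)
obs 13: x=3 → posterior Gamma(46, 21)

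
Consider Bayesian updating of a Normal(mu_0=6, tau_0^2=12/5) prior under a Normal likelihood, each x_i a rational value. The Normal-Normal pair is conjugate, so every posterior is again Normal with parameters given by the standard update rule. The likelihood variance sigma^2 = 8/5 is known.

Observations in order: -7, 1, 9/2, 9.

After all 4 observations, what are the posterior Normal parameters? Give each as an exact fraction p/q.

mu_0=69/28, tau_0^2=12/35

obs 1: x=-7 → posterior Normal(-9/5, 24/25)
obs 2: x=1 → posterior Normal(-3/4, 3/5)
obs 3: x=9/2 → posterior Normal(15/22, 24/55)
obs 4: x=9 → posterior Normal(69/28, 12/35)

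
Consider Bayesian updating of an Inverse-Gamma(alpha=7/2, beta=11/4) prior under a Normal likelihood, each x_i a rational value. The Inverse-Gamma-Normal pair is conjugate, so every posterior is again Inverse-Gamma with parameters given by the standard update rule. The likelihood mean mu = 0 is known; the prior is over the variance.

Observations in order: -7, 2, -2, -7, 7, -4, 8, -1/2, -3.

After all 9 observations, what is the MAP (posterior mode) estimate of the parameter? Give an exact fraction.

obs 1: x=-7 → posterior Inverse-Gamma(4, 109/4)
obs 2: x=2 → posterior Inverse-Gamma(9/2, 117/4)
obs 3: x=-2 → posterior Inverse-Gamma(5, 125/4)
obs 4: x=-7 → posterior Inverse-Gamma(11/2, 223/4)
obs 5: x=7 → posterior Inverse-Gamma(6, 321/4)
obs 6: x=-4 → posterior Inverse-Gamma(13/2, 353/4)
obs 7: x=8 → posterior Inverse-Gamma(7, 481/4)
obs 8: x=-1/2 → posterior Inverse-Gamma(15/2, 963/8)
obs 9: x=-3 → posterior Inverse-Gamma(8, 999/8)

111/8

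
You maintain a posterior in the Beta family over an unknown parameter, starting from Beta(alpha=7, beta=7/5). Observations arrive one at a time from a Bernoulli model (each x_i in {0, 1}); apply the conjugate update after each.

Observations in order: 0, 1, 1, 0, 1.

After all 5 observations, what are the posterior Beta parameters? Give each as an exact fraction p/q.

obs 1: x=0 → posterior Beta(7, 12/5)
obs 2: x=1 → posterior Beta(8, 12/5)
obs 3: x=1 → posterior Beta(9, 12/5)
obs 4: x=0 → posterior Beta(9, 17/5)
obs 5: x=1 → posterior Beta(10, 17/5)

alpha=10, beta=17/5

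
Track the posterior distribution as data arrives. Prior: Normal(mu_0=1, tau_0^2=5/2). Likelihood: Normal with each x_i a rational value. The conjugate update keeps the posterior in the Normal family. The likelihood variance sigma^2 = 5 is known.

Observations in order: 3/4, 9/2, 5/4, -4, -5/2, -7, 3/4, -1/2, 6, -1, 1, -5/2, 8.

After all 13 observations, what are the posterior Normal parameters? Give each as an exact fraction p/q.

mu_0=9/20, tau_0^2=1/3

obs 1: x=3/4 → posterior Normal(11/12, 5/3)
obs 2: x=9/2 → posterior Normal(29/16, 5/4)
obs 3: x=5/4 → posterior Normal(17/10, 1)
obs 4: x=-4 → posterior Normal(3/4, 5/6)
obs 5: x=-5/2 → posterior Normal(2/7, 5/7)
obs 6: x=-7 → posterior Normal(-5/8, 5/8)
obs 7: x=3/4 → posterior Normal(-17/36, 5/9)
obs 8: x=-1/2 → posterior Normal(-19/40, 1/2)
obs 9: x=6 → posterior Normal(5/44, 5/11)
obs 10: x=-1 → posterior Normal(1/48, 5/12)
obs 11: x=1 → posterior Normal(5/52, 5/13)
obs 12: x=-5/2 → posterior Normal(-5/56, 5/14)
obs 13: x=8 → posterior Normal(9/20, 1/3)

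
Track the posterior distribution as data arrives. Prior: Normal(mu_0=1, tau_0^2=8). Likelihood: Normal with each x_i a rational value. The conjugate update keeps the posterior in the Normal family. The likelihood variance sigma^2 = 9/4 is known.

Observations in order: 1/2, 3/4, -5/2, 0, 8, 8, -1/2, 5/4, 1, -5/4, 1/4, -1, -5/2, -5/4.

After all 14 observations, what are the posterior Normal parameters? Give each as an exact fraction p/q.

obs 1: x=1/2 → posterior Normal(25/41, 72/41)
obs 2: x=3/4 → posterior Normal(49/73, 72/73)
obs 3: x=-5/2 → posterior Normal(-31/105, 24/35)
obs 4: x=0 → posterior Normal(-31/137, 72/137)
obs 5: x=8 → posterior Normal(225/169, 72/169)
obs 6: x=8 → posterior Normal(481/201, 24/67)
obs 7: x=-1/2 → posterior Normal(465/233, 72/233)
obs 8: x=5/4 → posterior Normal(101/53, 72/265)
obs 9: x=1 → posterior Normal(179/99, 8/33)
obs 10: x=-5/4 → posterior Normal(71/47, 72/329)
obs 11: x=1/4 → posterior Normal(505/361, 72/361)
obs 12: x=-1 → posterior Normal(473/393, 24/131)
obs 13: x=-5/2 → posterior Normal(393/425, 72/425)
obs 14: x=-5/4 → posterior Normal(353/457, 72/457)

mu_0=353/457, tau_0^2=72/457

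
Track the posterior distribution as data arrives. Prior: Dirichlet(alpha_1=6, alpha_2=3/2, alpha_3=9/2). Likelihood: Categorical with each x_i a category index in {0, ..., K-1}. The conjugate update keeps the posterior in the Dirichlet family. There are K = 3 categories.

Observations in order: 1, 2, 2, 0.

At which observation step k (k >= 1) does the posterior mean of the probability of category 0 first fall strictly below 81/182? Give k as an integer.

k = 2

obs 1: x=1 → posterior Dirichlet(6, 5/2, 9/2)
obs 2: x=2 → posterior Dirichlet(6, 5/2, 11/2)
obs 3: x=2 → posterior Dirichlet(6, 5/2, 13/2)
obs 4: x=0 → posterior Dirichlet(7, 5/2, 13/2)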